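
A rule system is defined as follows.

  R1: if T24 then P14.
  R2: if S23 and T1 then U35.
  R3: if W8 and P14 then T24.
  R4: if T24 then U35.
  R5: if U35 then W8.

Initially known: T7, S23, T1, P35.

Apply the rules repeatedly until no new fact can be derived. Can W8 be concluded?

Yes

From S23 and T1, R2 gives U35.
From U35, R5 gives W8.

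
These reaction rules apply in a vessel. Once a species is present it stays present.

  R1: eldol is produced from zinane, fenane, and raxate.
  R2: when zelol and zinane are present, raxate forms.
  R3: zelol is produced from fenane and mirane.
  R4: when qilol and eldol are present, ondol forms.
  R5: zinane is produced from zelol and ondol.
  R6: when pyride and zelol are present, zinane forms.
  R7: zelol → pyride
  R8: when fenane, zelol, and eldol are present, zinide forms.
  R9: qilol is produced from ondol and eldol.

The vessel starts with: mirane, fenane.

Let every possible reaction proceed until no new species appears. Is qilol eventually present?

No

qilol would need ondol and eldol (R9), but ondol never forms.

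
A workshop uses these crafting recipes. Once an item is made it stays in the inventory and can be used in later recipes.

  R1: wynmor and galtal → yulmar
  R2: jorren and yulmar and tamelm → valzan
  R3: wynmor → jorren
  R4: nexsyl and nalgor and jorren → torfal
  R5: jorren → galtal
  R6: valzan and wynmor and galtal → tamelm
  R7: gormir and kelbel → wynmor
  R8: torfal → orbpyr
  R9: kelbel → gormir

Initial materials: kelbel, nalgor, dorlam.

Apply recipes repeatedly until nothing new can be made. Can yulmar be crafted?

Using R9, kelbel makes gormir.
Using R7, gormir and kelbel make wynmor.
wynmor → jorren (R3).
jorren → galtal (R5).
wynmor and galtal → yulmar (R1).

Yes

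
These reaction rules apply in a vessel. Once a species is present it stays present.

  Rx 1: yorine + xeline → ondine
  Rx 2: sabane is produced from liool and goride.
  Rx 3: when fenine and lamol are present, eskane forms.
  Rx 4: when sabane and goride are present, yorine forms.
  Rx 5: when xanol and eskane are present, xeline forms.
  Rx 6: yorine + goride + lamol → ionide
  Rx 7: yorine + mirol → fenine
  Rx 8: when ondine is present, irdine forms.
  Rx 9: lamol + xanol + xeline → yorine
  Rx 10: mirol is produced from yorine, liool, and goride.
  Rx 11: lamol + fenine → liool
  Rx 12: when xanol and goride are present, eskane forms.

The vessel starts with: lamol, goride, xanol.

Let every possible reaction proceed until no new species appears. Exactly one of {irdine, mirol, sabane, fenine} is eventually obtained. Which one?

irdine

xanol and goride present → eskane forms (Rx 12).
xanol and eskane present → xeline forms (Rx 5).
lamol, xanol, and xeline present → yorine forms (Rx 9).
yorine and xeline present → ondine forms (Rx 1).
ondine present → irdine forms (Rx 8).
sabane would need liool and goride (Rx 2), but liool never forms. mirol would need yorine, liool, and goride (Rx 10), but liool never forms. fenine would need yorine and mirol (Rx 7), but mirol never forms.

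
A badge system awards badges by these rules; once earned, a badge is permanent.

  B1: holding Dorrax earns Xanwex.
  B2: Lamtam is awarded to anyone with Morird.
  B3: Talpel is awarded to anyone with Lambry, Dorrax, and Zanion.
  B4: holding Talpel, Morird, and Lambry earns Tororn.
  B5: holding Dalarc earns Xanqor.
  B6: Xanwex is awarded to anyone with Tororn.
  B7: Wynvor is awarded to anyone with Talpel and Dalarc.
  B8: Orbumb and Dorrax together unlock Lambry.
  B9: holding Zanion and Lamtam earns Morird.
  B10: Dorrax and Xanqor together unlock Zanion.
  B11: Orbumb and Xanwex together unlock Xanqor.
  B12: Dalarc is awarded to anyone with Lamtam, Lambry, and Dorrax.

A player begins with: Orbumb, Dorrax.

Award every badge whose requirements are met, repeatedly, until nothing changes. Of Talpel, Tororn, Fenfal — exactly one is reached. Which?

With Orbumb and Dorrax, Lambry is earned (B8).
With Dorrax, Xanwex is earned (B1).
With Orbumb and Xanwex, Xanqor is earned (B11).
With Dorrax and Xanqor, Zanion is earned (B10).
With Lambry, Dorrax, and Zanion, Talpel is earned (B3).
No rule produces Fenfal, and it is not given. Tororn would need Talpel, Morird, and Lambry (B4), but Morird is never earned.

Talpel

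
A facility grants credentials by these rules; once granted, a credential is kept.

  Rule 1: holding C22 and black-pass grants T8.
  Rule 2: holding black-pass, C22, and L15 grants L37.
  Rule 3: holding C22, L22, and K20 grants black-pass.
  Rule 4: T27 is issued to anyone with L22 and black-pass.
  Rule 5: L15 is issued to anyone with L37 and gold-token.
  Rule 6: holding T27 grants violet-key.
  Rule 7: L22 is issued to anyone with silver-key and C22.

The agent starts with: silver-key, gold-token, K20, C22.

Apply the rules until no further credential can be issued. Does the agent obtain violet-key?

Holding silver-key and C22 grants L22 (Rule 7).
Holding C22, L22, and K20 grants black-pass (Rule 3).
Holding L22 and black-pass grants T27 (Rule 4).
Holding T27 grants violet-key (Rule 6).

Yes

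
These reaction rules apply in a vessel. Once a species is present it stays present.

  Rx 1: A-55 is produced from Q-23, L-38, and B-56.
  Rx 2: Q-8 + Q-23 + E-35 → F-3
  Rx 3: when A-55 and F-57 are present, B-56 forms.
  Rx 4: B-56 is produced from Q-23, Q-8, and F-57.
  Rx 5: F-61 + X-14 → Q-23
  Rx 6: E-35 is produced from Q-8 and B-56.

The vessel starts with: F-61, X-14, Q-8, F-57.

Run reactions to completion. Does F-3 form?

F-61 and X-14 present → Q-23 forms (Rx 5).
Q-23, Q-8, and F-57 present → B-56 forms (Rx 4).
Q-8 and B-56 present → E-35 forms (Rx 6).
Q-8, Q-23, and E-35 present → F-3 forms (Rx 2).

Yes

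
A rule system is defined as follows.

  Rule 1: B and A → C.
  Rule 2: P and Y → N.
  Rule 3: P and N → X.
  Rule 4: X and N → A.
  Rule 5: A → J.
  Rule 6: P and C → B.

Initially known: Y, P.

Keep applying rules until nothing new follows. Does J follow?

From P and Y, Rule 2 gives N.
P and N hold, so X follows (Rule 3).
From X and N, Rule 4 gives A.
From A, Rule 5 gives J.

Yes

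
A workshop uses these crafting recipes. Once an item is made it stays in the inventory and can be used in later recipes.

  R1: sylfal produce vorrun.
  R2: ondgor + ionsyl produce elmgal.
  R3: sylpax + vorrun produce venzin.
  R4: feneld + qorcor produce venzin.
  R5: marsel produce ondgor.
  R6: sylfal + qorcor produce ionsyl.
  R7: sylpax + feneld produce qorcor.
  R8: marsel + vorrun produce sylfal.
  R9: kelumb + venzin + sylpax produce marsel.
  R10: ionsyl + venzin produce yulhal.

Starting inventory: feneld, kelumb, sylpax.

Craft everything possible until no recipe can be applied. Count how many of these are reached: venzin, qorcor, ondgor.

3

Using R7, sylpax and feneld make qorcor.
Using R4, feneld and qorcor make venzin.
kelumb + venzin + sylpax → marsel (R9).
marsel → ondgor (R5).
venzin: reached.
qorcor: reached.
ondgor: reached.
All 3 are reached.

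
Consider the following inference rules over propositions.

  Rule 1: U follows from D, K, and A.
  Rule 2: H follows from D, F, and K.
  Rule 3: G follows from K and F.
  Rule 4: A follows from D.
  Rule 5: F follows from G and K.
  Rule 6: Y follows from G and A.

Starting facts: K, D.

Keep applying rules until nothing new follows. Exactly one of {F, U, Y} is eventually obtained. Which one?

U

From D, Rule 4 gives A.
From D, K, and A, Rule 1 gives U.
Y would need G and A (Rule 6), but G is never established. F would need G and K (Rule 5), but G is never established.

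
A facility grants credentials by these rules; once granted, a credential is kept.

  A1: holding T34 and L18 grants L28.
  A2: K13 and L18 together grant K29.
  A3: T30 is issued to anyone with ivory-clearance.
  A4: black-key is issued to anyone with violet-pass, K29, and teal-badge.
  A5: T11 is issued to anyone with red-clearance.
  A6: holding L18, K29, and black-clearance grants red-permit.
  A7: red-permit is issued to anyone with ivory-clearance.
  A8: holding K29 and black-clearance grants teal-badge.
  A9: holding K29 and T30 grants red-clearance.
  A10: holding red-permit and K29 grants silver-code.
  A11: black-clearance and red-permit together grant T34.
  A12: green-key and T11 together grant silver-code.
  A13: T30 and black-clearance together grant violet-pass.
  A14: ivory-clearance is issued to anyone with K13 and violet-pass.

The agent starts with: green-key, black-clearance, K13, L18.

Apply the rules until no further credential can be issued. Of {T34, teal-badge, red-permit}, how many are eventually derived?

Holding K13 and L18 grants K29 (A2).
Holding L18, K29, and black-clearance grants red-permit (A6).
Holding K29 and black-clearance grants teal-badge (A8).
Holding black-clearance and red-permit grants T34 (A11).
T34: reached.
teal-badge: reached.
red-permit: reached.
All 3 are reached.

3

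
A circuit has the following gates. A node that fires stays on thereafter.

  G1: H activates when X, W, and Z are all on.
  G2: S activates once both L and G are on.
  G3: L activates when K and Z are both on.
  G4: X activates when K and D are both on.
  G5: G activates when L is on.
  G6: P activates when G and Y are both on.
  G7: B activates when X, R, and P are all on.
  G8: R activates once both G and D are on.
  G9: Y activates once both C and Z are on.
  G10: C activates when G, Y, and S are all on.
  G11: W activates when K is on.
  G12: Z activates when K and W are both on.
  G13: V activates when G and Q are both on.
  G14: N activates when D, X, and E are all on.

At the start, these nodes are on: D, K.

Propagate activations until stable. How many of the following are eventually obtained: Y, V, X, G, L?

K and D are on, so X activates (G4).
G11: K on → W on.
K and W are on, so Z activates (G12).
K and Z are on, so L activates (G3).
G5: L on → G on.
Y would need C and Z (G9), but C never turns on.
V would need G and Q (G13), but Q never turns on.
X: reached.
G: reached.
L: reached.
Reached: X, G, and L — 3 of the 5.

3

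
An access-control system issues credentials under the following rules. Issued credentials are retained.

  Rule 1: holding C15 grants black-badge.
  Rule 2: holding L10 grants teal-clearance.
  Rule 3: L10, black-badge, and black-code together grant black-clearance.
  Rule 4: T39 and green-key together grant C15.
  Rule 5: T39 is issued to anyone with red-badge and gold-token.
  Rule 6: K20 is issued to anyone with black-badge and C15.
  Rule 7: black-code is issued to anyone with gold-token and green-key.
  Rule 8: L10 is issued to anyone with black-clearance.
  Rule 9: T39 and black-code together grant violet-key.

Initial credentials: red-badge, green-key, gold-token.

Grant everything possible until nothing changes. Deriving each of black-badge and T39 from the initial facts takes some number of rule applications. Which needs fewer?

T39: Holding red-badge and gold-token grants T39 (Rule 5). [1 rule application]
black-badge: Holding red-badge and gold-token grants T39 (Rule 5). Holding T39 and green-key grants C15 (Rule 4). Holding C15 grants black-badge (Rule 1). [3 rule applications]
T39 needs fewer.

T39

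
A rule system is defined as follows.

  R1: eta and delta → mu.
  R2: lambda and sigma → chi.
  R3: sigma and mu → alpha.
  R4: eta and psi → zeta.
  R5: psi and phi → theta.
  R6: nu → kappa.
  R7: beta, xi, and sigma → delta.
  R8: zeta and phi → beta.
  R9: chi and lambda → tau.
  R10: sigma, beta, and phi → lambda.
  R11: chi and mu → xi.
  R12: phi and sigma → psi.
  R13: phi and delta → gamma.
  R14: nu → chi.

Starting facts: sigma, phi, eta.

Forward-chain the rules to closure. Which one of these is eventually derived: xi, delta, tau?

tau

From phi and sigma, R12 gives psi.
From eta and psi, R4 gives zeta.
zeta and phi hold, so beta follows (R8).
sigma, beta, and phi hold, so lambda follows (R10).
lambda and sigma hold, so chi follows (R2).
chi and lambda hold, so tau follows (R9).
delta would need beta, xi, and sigma (R7), but xi is never established. xi would need chi and mu (R11), but mu is never established.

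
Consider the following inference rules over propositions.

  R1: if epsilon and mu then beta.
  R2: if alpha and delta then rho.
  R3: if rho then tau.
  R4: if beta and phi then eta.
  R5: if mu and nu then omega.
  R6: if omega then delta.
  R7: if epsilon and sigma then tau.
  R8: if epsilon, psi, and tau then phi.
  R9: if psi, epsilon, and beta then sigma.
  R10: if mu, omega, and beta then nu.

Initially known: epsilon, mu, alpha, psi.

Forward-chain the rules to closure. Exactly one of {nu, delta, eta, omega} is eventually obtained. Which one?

eta

From epsilon and mu, R1 gives beta.
psi, epsilon, and beta hold, so sigma follows (R9).
epsilon and sigma hold, so tau follows (R7).
From epsilon, psi, and tau, R8 gives phi.
beta and phi hold, so eta follows (R4).
delta would need omega (R6), but omega is never established. nu would need mu, omega, and beta (R10), but omega is never established. omega would need mu and nu (R5), but nu is never established.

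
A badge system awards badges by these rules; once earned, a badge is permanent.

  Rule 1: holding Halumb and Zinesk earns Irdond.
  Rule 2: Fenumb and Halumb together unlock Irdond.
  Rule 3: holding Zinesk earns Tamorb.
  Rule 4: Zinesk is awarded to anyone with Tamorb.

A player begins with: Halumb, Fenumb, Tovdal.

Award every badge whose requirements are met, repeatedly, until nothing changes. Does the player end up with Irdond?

With Fenumb and Halumb, Irdond is earned (Rule 2).

Yes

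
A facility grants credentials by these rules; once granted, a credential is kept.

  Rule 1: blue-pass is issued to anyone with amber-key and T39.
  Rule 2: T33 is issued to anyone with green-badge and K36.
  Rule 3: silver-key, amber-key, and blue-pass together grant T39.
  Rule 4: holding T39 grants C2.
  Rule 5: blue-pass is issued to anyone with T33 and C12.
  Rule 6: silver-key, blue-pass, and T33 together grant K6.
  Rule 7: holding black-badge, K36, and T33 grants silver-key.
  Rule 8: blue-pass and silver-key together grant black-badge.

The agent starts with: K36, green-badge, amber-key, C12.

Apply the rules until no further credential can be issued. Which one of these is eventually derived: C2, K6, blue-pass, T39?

Holding green-badge and K36 grants T33 (Rule 2).
Holding T33 and C12 grants blue-pass (Rule 5).
T39 would need silver-key, amber-key, and blue-pass (Rule 3), but silver-key is never granted. C2 would need T39 (Rule 4), but T39 is never granted. K6 would need silver-key, blue-pass, and T33 (Rule 6), but silver-key is never granted.

blue-pass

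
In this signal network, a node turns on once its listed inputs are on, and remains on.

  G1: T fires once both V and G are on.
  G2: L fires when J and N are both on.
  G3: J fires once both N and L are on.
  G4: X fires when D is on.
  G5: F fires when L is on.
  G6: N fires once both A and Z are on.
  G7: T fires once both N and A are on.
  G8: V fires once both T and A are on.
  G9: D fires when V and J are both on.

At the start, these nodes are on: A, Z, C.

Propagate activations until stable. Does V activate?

Yes

A and Z are on, so N fires (G6).
G7: N and A on → T on.
T and A are on, so V fires (G8).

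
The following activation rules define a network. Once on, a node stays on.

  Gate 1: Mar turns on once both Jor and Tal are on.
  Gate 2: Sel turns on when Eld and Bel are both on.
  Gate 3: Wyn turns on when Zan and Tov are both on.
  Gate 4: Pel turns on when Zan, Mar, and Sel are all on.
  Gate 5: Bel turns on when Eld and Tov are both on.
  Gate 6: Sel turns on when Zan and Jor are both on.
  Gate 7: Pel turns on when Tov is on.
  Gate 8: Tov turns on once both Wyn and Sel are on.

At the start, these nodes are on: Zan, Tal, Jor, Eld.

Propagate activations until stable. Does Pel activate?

Yes

Jor and Tal are on, so Mar turns on (Gate 1).
Gate 6: Zan and Jor on → Sel on.
Gate 4: Zan, Mar, and Sel on → Pel on.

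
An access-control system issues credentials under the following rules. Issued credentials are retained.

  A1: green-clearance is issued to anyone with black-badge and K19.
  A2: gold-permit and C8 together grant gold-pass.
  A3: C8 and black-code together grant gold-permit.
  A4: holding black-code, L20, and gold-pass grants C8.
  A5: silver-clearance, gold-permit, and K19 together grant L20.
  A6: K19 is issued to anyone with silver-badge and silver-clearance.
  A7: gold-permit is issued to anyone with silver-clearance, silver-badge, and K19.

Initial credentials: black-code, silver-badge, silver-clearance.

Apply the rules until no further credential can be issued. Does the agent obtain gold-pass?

No

gold-pass would need gold-permit and C8 (A2), but C8 is never granted.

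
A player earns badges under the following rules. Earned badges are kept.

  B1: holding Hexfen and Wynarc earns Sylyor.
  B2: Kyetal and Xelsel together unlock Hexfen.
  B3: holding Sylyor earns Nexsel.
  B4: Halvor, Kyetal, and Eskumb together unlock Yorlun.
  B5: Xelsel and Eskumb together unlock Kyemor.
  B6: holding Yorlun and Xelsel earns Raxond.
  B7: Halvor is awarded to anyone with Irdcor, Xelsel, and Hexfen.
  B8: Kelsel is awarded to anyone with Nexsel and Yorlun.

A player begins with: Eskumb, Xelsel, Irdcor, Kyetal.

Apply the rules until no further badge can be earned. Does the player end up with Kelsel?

Kelsel would need Nexsel and Yorlun (B8), but Nexsel is never earned.

No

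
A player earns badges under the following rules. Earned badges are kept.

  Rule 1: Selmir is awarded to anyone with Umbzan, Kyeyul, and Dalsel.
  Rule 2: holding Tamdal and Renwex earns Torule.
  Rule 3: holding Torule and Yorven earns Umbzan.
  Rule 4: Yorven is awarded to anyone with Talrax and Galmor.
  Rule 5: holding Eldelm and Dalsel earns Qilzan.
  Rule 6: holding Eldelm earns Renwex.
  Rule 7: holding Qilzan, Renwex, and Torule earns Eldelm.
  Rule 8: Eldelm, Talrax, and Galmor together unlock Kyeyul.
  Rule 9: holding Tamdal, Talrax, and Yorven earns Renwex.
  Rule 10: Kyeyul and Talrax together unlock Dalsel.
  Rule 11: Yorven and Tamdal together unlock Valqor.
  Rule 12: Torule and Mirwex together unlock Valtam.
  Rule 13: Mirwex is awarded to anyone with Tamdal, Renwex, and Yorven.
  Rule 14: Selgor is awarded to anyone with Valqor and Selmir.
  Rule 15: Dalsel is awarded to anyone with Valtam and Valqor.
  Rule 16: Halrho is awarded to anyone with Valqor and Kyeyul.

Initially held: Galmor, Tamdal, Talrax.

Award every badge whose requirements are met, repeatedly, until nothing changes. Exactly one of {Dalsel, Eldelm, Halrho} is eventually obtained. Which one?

With Talrax and Galmor, Yorven is earned (Rule 4).
With Yorven and Tamdal, Valqor is earned (Rule 11).
With Tamdal, Talrax, and Yorven, Renwex is earned (Rule 9).
With Tamdal and Renwex, Torule is earned (Rule 2).
With Tamdal, Renwex, and Yorven, Mirwex is earned (Rule 13).
With Torule and Mirwex, Valtam is earned (Rule 12).
With Valtam and Valqor, Dalsel is earned (Rule 15).
Eldelm would need Qilzan, Renwex, and Torule (Rule 7), but Qilzan is never earned. Halrho would need Valqor and Kyeyul (Rule 16), but Kyeyul is never earned.

Dalsel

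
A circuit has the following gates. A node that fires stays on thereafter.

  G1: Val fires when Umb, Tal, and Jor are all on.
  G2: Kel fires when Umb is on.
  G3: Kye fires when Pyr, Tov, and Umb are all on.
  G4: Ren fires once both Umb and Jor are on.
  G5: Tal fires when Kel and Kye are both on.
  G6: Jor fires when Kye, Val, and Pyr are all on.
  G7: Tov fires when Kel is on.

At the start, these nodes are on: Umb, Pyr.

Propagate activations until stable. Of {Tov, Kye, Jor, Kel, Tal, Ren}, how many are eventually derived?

4

G2: Umb on → Kel on.
G7: Kel on → Tov on.
Pyr, Tov, and Umb are on, so Kye fires (G3).
G5: Kel and Kye on → Tal on.
Tov: reached.
Kye: reached.
Jor would need Kye, Val, and Pyr (G6), but Val never turns on.
Kel: reached.
Tal: reached.
Ren would need Umb and Jor (G4), but Jor never turns on.
Reached: Tov, Kye, Kel, and Tal — 4 of the 6.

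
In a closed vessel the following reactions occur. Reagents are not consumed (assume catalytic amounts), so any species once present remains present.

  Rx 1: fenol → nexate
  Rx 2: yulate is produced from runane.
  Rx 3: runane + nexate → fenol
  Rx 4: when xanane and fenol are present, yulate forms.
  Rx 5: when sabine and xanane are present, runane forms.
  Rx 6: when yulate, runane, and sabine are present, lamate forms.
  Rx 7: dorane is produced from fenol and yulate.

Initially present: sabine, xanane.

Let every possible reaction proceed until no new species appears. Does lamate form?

Yes

sabine and xanane present → runane forms (Rx 5).
runane present → yulate forms (Rx 2).
yulate, runane, and sabine present → lamate forms (Rx 6).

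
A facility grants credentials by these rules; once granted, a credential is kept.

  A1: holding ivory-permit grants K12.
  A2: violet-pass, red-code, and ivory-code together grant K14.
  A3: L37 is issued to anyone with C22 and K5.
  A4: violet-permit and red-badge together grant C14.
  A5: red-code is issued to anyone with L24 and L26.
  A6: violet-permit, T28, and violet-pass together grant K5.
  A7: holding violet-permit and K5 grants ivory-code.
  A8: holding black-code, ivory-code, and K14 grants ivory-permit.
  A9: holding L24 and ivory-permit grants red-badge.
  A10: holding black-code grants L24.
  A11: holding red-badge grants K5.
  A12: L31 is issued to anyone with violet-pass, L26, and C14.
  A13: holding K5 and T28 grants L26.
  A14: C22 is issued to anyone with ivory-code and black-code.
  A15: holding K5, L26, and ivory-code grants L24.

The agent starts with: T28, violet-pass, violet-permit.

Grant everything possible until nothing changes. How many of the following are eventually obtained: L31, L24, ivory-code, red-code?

Holding violet-permit, T28, and violet-pass grants K5 (A6).
Holding violet-permit and K5 grants ivory-code (A7).
Holding K5 and T28 grants L26 (A13).
Holding K5, L26, and ivory-code grants L24 (A15).
Holding L24 and L26 grants red-code (A5).
L31 would need violet-pass, L26, and C14 (A12), but C14 is never granted.
L24: reached.
ivory-code: reached.
red-code: reached.
Reached: L24, ivory-code, and red-code — 3 of the 4.

3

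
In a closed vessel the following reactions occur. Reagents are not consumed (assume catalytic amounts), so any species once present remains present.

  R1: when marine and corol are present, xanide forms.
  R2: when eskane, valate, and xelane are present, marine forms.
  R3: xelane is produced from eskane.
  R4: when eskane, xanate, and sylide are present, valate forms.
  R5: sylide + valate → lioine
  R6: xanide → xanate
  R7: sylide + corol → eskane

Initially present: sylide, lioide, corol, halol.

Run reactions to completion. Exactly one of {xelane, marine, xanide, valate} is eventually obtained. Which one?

sylide and corol present → eskane forms (R7).
eskane present → xelane forms (R3).
valate would need eskane, xanate, and sylide (R4), but xanate never forms. marine would need eskane, valate, and xelane (R2), but valate never forms. xanide would need marine and corol (R1), but marine never forms.

xelane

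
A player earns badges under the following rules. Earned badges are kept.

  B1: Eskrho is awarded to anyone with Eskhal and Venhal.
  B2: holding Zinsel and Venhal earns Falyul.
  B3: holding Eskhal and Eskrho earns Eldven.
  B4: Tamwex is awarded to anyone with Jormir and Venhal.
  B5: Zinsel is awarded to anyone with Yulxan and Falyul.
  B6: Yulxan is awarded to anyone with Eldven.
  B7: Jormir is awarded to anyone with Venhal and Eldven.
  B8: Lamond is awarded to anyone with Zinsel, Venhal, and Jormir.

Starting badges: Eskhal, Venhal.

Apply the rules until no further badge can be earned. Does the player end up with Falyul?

No

Falyul would need Zinsel and Venhal (B2), but Zinsel is never earned.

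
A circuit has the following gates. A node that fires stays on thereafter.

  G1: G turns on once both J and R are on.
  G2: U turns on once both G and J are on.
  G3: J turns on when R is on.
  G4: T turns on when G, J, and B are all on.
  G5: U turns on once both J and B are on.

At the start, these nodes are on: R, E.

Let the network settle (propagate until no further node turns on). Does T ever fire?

T would need G, J, and B (G4), but B never turns on.

No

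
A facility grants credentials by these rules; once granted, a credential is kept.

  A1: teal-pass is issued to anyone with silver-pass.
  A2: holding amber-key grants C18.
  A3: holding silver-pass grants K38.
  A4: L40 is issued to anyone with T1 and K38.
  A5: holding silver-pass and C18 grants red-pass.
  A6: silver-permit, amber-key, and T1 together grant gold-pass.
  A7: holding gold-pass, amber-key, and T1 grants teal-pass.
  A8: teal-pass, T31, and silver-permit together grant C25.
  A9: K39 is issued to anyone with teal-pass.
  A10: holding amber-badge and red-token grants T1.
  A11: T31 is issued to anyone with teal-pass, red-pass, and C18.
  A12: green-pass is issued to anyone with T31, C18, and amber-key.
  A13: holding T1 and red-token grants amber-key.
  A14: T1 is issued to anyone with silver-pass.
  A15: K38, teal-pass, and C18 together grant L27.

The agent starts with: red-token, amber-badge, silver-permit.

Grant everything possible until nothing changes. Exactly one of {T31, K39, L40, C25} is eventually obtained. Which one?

K39

Holding amber-badge and red-token grants T1 (A10).
Holding T1 and red-token grants amber-key (A13).
Holding silver-permit, amber-key, and T1 grants gold-pass (A6).
Holding gold-pass, amber-key, and T1 grants teal-pass (A7).
Holding teal-pass grants K39 (A9).
C25 would need teal-pass, T31, and silver-permit (A8), but T31 is never granted. L40 would need T1 and K38 (A4), but K38 is never granted. T31 would need teal-pass, red-pass, and C18 (A11), but red-pass is never granted.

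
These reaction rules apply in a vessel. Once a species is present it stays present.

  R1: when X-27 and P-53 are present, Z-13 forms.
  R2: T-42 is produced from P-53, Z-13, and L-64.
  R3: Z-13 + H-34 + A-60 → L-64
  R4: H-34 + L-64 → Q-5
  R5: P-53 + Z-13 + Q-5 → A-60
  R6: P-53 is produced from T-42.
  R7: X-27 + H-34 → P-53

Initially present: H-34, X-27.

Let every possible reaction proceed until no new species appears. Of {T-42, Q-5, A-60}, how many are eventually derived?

0

T-42 would need P-53, Z-13, and L-64 (R2), but L-64 never forms.
Q-5 would need H-34 and L-64 (R4), but L-64 never forms.
A-60 would need P-53, Z-13, and Q-5 (R5), but Q-5 never forms.
None of the 3 are reached.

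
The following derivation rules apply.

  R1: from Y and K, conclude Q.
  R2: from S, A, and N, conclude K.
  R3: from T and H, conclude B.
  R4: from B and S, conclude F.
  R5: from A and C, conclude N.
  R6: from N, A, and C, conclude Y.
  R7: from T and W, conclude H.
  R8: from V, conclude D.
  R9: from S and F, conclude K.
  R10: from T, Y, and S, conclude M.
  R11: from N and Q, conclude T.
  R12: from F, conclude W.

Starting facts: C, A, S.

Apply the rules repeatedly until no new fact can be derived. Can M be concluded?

From A and C, R5 gives N.
S, A, and N hold, so K follows (R2).
N, A, and C hold, so Y follows (R6).
Y and K hold, so Q follows (R1).
From N and Q, R11 gives T.
From T, Y, and S, R10 gives M.

Yes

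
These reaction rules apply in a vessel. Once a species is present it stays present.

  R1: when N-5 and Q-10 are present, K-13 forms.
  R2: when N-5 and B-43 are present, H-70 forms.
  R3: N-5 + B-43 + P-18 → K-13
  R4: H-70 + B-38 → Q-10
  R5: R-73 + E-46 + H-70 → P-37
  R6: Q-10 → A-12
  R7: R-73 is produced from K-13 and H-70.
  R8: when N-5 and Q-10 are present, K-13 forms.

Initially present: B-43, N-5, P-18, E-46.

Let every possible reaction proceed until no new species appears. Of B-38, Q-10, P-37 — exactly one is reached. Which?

N-5, B-43, and P-18 present → K-13 forms (R3).
N-5 and B-43 present → H-70 forms (R2).
K-13 and H-70 present → R-73 forms (R7).
R-73, E-46, and H-70 present → P-37 forms (R5).
Q-10 would need H-70 and B-38 (R4), but B-38 never forms. No rule produces B-38, and it is not given.

P-37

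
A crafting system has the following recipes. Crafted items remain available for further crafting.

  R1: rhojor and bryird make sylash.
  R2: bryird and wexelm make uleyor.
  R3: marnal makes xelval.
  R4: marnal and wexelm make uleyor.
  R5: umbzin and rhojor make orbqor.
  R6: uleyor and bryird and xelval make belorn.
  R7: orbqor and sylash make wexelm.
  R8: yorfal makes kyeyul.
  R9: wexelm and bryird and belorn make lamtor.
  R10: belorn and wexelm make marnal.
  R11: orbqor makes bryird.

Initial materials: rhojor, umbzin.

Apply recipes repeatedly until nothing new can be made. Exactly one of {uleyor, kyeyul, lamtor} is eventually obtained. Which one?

Using R5, umbzin and rhojor make orbqor.
Using R11, orbqor makes bryird.
Using R1, rhojor and bryird make sylash.
Using R7, orbqor and sylash make wexelm.
bryird and wexelm → uleyor (R2).
kyeyul would need yorfal (R8), but yorfal is never obtained. lamtor would need wexelm, bryird, and belorn (R9), but belorn is never obtained.

uleyor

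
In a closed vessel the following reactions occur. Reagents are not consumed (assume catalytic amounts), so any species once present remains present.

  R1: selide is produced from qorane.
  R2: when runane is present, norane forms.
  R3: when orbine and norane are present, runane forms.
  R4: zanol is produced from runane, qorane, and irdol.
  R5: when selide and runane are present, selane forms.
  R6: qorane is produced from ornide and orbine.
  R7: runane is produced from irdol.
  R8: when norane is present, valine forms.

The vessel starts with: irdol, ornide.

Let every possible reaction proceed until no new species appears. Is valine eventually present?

irdol present → runane forms (R7).
runane present → norane forms (R2).
norane present → valine forms (R8).

Yes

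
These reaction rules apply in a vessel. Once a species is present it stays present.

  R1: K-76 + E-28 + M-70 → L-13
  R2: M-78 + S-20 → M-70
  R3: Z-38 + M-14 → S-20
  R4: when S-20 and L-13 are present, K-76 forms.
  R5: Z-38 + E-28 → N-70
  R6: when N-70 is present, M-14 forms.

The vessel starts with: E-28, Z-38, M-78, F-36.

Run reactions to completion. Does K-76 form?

No

K-76 would need S-20 and L-13 (R4), but L-13 never forms.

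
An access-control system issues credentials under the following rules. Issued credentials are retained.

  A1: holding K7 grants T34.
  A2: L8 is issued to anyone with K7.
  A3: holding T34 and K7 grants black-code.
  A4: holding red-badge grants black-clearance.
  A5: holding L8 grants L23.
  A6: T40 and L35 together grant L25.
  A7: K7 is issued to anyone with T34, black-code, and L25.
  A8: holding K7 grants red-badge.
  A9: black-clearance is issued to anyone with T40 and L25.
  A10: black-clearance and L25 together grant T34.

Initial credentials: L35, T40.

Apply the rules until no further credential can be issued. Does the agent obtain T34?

Yes

Holding T40 and L35 grants L25 (A6).
Holding T40 and L25 grants black-clearance (A9).
Holding black-clearance and L25 grants T34 (A10).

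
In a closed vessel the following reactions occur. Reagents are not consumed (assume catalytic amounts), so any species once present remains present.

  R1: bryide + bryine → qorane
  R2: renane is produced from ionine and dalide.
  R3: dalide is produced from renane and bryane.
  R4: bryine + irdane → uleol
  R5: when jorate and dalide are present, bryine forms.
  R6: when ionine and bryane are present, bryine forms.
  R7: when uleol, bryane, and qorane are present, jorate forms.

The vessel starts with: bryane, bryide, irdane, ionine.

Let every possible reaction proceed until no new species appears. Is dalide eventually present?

No

dalide would need renane and bryane (R3), but renane never forms.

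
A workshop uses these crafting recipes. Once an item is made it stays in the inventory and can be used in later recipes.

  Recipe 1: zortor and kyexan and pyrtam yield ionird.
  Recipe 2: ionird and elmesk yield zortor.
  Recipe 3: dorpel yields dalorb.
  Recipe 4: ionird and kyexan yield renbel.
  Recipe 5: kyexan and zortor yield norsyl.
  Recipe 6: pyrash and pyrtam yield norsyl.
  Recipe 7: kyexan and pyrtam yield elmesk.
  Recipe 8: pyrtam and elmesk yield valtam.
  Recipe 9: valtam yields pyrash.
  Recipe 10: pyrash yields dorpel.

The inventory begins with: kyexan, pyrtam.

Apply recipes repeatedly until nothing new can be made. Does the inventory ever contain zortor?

No

zortor would need ionird and elmesk (Recipe 2), but ionird is never obtained.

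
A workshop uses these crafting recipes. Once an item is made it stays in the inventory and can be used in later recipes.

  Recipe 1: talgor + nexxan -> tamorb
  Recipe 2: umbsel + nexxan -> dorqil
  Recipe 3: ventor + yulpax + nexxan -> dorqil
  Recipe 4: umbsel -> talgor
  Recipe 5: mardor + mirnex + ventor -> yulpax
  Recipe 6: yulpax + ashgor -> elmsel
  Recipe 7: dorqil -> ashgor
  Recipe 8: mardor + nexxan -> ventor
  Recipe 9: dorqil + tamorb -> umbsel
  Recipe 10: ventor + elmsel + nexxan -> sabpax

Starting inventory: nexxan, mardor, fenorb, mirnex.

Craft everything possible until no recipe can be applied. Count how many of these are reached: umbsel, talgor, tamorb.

umbsel would need dorqil and tamorb (Recipe 9), but tamorb is never obtained.
talgor would need umbsel (Recipe 4), but umbsel is never obtained.
tamorb would need talgor and nexxan (Recipe 1), but talgor is never obtained.
None of the 3 are reached.

0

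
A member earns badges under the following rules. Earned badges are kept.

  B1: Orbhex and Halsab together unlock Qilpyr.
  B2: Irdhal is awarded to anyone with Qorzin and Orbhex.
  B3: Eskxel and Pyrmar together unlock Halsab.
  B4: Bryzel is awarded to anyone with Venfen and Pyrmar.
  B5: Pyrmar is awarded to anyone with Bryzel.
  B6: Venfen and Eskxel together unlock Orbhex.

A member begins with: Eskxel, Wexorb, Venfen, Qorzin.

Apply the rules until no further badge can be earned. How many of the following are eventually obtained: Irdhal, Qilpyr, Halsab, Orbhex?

With Venfen and Eskxel, Orbhex is earned (B6).
With Qorzin and Orbhex, Irdhal is earned (B2).
Irdhal: reached.
Qilpyr would need Orbhex and Halsab (B1), but Halsab is never earned.
Halsab would need Eskxel and Pyrmar (B3), but Pyrmar is never earned.
Orbhex: reached.
Reached: Irdhal and Orbhex — 2 of the 4.

2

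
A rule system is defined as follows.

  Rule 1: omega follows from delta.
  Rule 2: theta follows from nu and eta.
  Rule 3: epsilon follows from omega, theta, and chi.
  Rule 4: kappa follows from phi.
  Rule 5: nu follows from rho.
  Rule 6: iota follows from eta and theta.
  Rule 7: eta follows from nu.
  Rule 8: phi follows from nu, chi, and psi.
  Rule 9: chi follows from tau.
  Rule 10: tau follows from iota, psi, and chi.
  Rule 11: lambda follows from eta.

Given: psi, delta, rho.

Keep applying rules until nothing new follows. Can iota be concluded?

From rho, Rule 5 gives nu.
From nu, Rule 7 gives eta.
nu and eta hold, so theta follows (Rule 2).
From eta and theta, Rule 6 gives iota.

Yes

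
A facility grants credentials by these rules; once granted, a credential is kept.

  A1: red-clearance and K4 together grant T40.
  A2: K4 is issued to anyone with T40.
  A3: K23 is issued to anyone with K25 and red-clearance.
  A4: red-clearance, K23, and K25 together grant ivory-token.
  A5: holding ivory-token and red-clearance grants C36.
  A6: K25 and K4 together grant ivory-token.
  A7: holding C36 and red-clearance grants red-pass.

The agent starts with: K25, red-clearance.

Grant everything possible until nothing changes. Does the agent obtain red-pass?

Holding K25 and red-clearance grants K23 (A3).
Holding red-clearance, K23, and K25 grants ivory-token (A4).
Holding ivory-token and red-clearance grants C36 (A5).
Holding C36 and red-clearance grants red-pass (A7).

Yes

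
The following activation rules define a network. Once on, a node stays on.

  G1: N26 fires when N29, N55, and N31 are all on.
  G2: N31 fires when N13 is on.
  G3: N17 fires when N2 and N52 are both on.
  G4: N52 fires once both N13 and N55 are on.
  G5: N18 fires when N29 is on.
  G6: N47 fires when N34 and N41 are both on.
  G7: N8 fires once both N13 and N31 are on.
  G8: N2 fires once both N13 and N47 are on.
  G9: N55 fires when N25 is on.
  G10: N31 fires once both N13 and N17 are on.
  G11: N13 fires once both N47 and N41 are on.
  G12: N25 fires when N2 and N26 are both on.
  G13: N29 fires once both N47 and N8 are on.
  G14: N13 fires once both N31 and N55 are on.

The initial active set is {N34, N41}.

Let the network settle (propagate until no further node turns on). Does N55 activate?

No

N55 would need N25 (G9), but N25 never turns on.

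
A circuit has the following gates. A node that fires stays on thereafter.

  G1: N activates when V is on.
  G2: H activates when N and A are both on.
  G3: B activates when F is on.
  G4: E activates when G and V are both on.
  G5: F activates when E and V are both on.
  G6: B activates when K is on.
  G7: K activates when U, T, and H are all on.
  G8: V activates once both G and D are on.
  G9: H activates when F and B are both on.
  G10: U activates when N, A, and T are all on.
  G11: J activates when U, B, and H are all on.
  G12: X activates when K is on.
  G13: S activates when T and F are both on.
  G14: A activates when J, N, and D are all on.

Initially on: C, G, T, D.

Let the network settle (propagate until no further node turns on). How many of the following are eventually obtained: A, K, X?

A would need J, N, and D (G14), but J never turns on.
K would need U, T, and H (G7), but U never turns on.
X would need K (G12), but K never turns on.
None of the 3 are reached.

0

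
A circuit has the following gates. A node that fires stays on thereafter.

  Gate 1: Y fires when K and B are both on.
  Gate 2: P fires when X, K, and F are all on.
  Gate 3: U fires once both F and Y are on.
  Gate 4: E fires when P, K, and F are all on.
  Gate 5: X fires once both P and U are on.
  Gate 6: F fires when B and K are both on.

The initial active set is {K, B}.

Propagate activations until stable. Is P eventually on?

P would need X, K, and F (Gate 2), but X never turns on.

No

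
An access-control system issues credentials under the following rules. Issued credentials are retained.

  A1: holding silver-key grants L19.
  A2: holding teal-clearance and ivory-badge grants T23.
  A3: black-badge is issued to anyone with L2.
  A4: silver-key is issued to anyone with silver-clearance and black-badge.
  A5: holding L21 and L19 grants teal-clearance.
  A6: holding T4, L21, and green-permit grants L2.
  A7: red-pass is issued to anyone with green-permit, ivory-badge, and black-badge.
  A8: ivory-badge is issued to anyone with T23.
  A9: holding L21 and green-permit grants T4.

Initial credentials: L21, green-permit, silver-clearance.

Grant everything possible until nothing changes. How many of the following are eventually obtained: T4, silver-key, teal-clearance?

Holding L21 and green-permit grants T4 (A9).
Holding T4, L21, and green-permit grants L2 (A6).
Holding L2 grants black-badge (A3).
Holding silver-clearance and black-badge grants silver-key (A4).
Holding silver-key grants L19 (A1).
Holding L21 and L19 grants teal-clearance (A5).
T4: reached.
silver-key: reached.
teal-clearance: reached.
All 3 are reached.

3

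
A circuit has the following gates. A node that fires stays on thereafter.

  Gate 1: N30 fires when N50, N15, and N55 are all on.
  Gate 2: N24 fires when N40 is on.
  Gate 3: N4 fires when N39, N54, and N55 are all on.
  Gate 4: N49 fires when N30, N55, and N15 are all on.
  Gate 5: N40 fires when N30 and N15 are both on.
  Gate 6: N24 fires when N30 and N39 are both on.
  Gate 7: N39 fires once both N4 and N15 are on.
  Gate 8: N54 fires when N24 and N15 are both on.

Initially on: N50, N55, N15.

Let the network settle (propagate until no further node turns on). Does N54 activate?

Yes

Gate 1: N50, N15, and N55 on → N30 on.
Gate 5: N30 and N15 on → N40 on.
Gate 2: N40 on → N24 on.
Gate 8: N24 and N15 on → N54 on.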